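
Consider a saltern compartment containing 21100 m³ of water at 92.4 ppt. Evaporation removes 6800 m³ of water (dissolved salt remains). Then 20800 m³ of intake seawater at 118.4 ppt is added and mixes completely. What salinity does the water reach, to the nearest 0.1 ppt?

After evaporation: salt = 21,100×92.4 = 1,949,640; volume = 21,100 − 6,800 = 14,300 m³
After mixing: salt = 1,949,640 + 20,800×118.4 = 4,412,360; volume = 14,300 + 20,800 = 35,100 m³
S = 4,412,360 / 35,100 = 125.7083 ppt

125.7 ppt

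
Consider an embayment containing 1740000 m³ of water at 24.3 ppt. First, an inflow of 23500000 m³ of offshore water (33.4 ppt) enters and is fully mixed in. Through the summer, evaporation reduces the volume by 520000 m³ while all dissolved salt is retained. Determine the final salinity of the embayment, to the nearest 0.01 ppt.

After mixing: salt = 1,740,000×24.3 + 23,500,000×33.4 = 827,182,000; volume = 25,240,000 m³
After evaporation: salt unchanged = 827,182,000; volume = 25,240,000 − 520,000 = 24,720,000 m³
S = 827,182,000 / 24,720,000 = 33.4621 ppt

33.46 ppt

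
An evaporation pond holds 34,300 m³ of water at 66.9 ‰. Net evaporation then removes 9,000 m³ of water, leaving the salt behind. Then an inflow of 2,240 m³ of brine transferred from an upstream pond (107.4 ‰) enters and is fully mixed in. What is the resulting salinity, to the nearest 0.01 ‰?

92.06 ‰

After evaporation: salt = 34,300×66.9 = 2,294,670; volume = 34,300 − 9,000 = 25,300 m³
After mixing: salt = 2,294,670 + 2,240×107.4 = 2,535,246; volume = 25,300 + 2,240 = 27,540 m³
S = 2,535,246 / 27,540 = 92.0569 ‰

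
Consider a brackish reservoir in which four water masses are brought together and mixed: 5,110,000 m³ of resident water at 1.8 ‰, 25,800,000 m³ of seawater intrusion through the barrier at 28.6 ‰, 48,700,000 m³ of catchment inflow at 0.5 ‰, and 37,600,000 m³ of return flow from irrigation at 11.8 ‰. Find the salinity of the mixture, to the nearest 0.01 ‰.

Total salt / total volume:
salt = 5,110,000×1.8 + 25,800,000×28.6 + 48,700,000×0.5 + 37,600,000×11.8 = 9,198,000 + 737,880,000 + 24,350,000 + 443,680,000 = 1,215,108,000
volume = 5,110,000 + 25,800,000 + 48,700,000 + 37,600,000 = 117,210,000 m³
S = 1,215,108,000 / 117,210,000 = 10.3669 ‰

10.37 ‰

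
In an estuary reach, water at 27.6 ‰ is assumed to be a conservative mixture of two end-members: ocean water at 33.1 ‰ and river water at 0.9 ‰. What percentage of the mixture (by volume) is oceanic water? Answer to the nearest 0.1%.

82.9%

Let g be the oceanic fraction. Salt balance per unit volume:
g×33.1 + (1−g)×0.9 = 27.6
g = (27.6 − 0.9) / (33.1 − 0.9) = 26.7/32.2 = 0.8292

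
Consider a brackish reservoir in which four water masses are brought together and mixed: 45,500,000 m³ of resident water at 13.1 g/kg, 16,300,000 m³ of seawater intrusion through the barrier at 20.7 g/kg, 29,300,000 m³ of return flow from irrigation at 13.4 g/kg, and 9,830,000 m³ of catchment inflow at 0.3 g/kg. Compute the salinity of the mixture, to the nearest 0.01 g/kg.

By conservation of dissolved salt,
salt = 45,500,000×13.1 + 16,300,000×20.7 + 29,300,000×13.4 + 9,830,000×0.3 = 596,050,000 + 337,410,000 + 392,620,000 + 2,949,000 = 1,329,029,000
volume = 45,500,000 + 16,300,000 + 29,300,000 + 9,830,000 = 100,930,000 m³
S = 1,329,029,000 / 100,930,000 = 13.1678 g/kg

13.17 g/kg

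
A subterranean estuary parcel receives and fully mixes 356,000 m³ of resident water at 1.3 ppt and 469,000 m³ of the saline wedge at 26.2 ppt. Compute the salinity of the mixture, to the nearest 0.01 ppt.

15.46 ppt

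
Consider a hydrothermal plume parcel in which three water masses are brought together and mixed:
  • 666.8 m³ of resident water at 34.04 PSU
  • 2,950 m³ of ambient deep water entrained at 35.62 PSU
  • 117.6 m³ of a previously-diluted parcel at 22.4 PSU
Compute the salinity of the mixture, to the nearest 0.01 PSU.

Mass of salt is conserved:
salt = 666.8×34.04 + 2,950×35.62 + 117.6×22.4 = 22,697.872 + 105,079 + 2,634.24 = 130,411.112
volume = 666.8 + 2,950 + 117.6 = 3,734.4 m³
S = 130,411.112 / 3,734.4 = 34.9216 PSU

34.92 PSU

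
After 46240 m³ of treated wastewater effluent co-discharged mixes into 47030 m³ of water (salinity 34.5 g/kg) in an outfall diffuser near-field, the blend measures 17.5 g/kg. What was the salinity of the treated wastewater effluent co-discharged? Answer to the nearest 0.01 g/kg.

Salt balance: 47,030×34.5 + 46,240×S = 93,270×17.5
1,622,535 + 46,240·S = 1,632,225
S = (1,632,225 − 1,622,535) / 46,240 = 0.2096 g/kg

0.21 g/kg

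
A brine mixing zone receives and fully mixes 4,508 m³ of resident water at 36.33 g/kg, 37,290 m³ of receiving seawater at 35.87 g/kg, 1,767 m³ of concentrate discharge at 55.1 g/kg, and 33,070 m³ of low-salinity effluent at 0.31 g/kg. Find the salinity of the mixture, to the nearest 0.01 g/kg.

21.00 g/kg

Weighted by volume,
salt = 4,508×36.33 + 37,290×35.87 + 1,767×55.1 + 33,070×0.31 = 163,775.64 + 1,337,592.3 + 97,361.7 + 10,251.7 = 1,608,981.34
volume = 4,508 + 37,290 + 1,767 + 33,070 = 76,635 m³
S = 1,608,981.34 / 76,635 = 20.9954 g/kg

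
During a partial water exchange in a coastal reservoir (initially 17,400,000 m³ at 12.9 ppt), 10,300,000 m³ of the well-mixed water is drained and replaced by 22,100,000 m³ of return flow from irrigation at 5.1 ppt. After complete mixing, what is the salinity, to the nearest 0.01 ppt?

Remaining after removal: 7,100,000 m³ at 12.9 ppt (salt = 91,590,000)
After addition: salt = 91,590,000 + 22,100,000×5.1 = 204,300,000; volume = 29,200,000 m³
S = 204,300,000 / 29,200,000 = 6.9966 ppt

7.00 ppt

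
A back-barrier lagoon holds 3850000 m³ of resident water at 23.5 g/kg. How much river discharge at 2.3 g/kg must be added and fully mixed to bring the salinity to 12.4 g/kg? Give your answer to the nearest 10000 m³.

Salt balance: 3,850,000×23.5 + V×2.3 = (3,850,000+V)×12.4
90,475,000 + 2.3V = 47,740,000 + 12.4V
42,735,000 = 10.1V
V = 4,231,188.12 m³

4230000 m³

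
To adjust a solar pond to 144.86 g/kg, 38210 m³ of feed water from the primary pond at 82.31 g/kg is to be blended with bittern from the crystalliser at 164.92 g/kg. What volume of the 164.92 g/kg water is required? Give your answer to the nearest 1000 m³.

119000 m³

Salt balance: 38,210×82.31 + V×164.92 = (38,210+V)×144.86
3,145,065.1 + 164.92V = 5,535,100.6 + 144.86V
2,390,035.5 = 20.06V
V = 119,144.34 m³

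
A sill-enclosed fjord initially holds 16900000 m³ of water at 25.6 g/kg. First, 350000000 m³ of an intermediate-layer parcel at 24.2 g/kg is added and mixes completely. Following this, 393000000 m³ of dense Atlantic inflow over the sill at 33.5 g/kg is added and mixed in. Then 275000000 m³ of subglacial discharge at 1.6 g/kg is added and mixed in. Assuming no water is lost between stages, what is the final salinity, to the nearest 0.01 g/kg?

21.75 g/kg

Weighted by volume,
Initial salt = 16,900,000×25.6 = 432,640,000
After stage 1: salt = 432,640,000 + 350,000,000×24.2 = 8,902,640,000; volume = 366,900,000 m³; S = 24.264 g/kg
After stage 2: salt = 8,902,640,000 + 393,000,000×33.5 = 22,068,140,000; volume = 759,900,000 m³; S = 29.041 g/kg
After stage 3: salt = 22,068,140,000 + 275,000,000×1.6 = 22,508,140,000; volume = 1,034,900,000 m³
S = 22,508,140,000 / 1,034,900,000 = 21.7491 g/kg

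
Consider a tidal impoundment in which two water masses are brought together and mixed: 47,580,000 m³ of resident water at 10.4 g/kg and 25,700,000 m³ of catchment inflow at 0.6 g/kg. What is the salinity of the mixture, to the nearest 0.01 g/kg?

Salt balance:
salt = 47,580,000×10.4 + 25,700,000×0.6 = 494,832,000 + 15,420,000 = 510,252,000
volume = 47,580,000 + 25,700,000 = 73,280,000 m³
S = 510,252,000 / 73,280,000 = 6.963 g/kg

6.96 g/kg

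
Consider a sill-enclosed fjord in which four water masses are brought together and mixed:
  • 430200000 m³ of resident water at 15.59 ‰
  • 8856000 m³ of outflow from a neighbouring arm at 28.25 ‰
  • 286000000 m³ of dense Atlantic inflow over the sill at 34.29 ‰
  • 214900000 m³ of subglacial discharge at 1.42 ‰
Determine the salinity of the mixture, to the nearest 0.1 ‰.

18.2 ‰

By conservation of dissolved salt,
salt = 430,200,000×15.59 + 8,856,000×28.25 + 286,000,000×34.29 + 214,900,000×1.42 = 6,706,818,000 + 250,182,000 + 9,806,940,000 + 305,158,000 = 17,069,098,000
volume = 430,200,000 + 8,856,000 + 286,000,000 + 214,900,000 = 939,956,000 m³
S = 17,069,098,000 / 939,956,000 = 18.159 ‰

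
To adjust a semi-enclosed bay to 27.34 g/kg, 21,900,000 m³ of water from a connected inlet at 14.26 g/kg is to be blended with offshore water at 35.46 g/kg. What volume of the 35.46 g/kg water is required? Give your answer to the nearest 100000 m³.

35300000 m³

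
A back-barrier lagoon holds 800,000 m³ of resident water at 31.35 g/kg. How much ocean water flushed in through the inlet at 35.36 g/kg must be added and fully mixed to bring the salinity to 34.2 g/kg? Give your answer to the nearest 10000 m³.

1970000 m³

Salt balance: 800,000×31.35 + V×35.36 = (800,000+V)×34.2
25,080,000 + 35.36V = 27,360,000 + 34.2V
2,280,000 = 1.16V
V = 1,965,517.24 m³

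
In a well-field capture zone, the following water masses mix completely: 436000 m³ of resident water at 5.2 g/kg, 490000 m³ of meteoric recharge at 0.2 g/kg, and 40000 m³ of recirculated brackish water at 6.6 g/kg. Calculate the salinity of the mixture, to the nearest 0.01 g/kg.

2.72 g/kg

Mass of salt is conserved:
salt = 436,000×5.2 + 490,000×0.2 + 40,000×6.6 = 2,267,200 + 98,000 + 264,000 = 2,629,200
volume = 436,000 + 490,000 + 40,000 = 966,000 m³
S = 2,629,200 / 966,000 = 2.7217 g/kg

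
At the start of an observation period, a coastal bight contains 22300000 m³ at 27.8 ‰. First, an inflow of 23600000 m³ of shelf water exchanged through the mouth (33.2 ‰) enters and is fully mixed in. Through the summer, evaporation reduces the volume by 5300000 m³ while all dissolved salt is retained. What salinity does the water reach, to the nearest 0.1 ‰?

After mixing: salt = 22,300,000×27.8 + 23,600,000×33.2 = 1,403,460,000; volume = 45,900,000 m³
After evaporation: salt unchanged = 1,403,460,000; volume = 45,900,000 − 5,300,000 = 40,600,000 m³
S = 1,403,460,000 / 40,600,000 = 34.568 ‰

34.6 ‰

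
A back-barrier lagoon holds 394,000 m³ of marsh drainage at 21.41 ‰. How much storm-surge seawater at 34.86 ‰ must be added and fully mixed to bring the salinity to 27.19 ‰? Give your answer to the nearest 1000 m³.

297000 m³

Salt balance: 394,000×21.41 + V×34.86 = (394,000+V)×27.19
8,435,540 + 34.86V = 10,712,860 + 27.19V
2,277,320 = 7.67V
V = 296,912.65 m³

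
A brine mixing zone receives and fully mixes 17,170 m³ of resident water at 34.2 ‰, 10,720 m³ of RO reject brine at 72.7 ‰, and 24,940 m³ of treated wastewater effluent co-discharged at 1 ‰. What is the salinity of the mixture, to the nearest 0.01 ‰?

26.34 ‰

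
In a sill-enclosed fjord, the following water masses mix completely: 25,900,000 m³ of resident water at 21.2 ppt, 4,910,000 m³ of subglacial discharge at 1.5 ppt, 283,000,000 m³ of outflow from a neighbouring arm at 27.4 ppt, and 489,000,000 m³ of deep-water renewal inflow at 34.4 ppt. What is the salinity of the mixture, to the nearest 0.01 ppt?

31.31 ppt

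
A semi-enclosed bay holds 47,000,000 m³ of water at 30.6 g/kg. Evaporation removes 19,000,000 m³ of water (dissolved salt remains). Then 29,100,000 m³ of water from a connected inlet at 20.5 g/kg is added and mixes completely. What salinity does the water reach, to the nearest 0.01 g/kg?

After evaporation: salt = 47,000,000×30.6 = 1,438,200,000; volume = 47,000,000 − 19,000,000 = 28,000,000 m³
After mixing: salt = 1,438,200,000 + 29,100,000×20.5 = 2,034,750,000; volume = 28,000,000 + 29,100,000 = 57,100,000 m³
S = 2,034,750,000 / 57,100,000 = 35.6349 g/kg

35.63 g/kg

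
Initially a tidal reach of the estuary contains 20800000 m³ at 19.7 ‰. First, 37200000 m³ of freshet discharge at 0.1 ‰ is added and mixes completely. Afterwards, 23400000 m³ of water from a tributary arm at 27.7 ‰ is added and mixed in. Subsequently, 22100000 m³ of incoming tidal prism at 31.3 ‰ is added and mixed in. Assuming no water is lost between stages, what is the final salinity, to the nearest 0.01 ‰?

Conserving salt mass:
Initial salt = 20,800,000×19.7 = 409,760,000
After stage 1: salt = 409,760,000 + 37,200,000×0.1 = 413,480,000; volume = 58,000,000 m³; S = 7.129 ‰
After stage 2: salt = 413,480,000 + 23,400,000×27.7 = 1,061,660,000; volume = 81,400,000 m³; S = 13.043 ‰
After stage 3: salt = 1,061,660,000 + 22,100,000×31.3 = 1,753,390,000; volume = 103,500,000 m³
S = 1,753,390,000 / 103,500,000 = 16.941 ‰

16.94 ‰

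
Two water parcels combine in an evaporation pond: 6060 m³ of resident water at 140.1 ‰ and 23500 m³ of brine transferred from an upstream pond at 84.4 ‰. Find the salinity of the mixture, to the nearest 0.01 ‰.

Salt balance:
salt = 6,060×140.1 + 23,500×84.4 = 849,006 + 1,983,400 = 2,832,406
volume = 6,060 + 23,500 = 29,560 m³
S = 2,832,406 / 29,560 = 95.8189 ‰

95.82 ‰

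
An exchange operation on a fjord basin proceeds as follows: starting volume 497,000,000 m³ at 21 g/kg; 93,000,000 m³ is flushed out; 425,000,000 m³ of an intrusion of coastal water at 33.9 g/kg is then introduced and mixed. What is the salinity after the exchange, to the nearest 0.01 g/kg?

Remaining after removal: 404,000,000 m³ at 21 g/kg (salt = 8,484,000,000)
After addition: salt = 8,484,000,000 + 425,000,000×33.9 = 22,891,500,000; volume = 829,000,000 m³
S = 22,891,500,000 / 829,000,000 = 27.6134 g/kg

27.61 g/kg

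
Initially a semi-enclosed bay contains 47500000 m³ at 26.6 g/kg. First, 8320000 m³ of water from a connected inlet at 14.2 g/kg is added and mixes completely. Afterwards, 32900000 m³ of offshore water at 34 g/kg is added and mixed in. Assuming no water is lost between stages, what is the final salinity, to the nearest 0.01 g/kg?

Salt balance:
Initial salt = 47,500,000×26.6 = 1,263,500,000
After stage 1: salt = 1,263,500,000 + 8,320,000×14.2 = 1,381,644,000; volume = 55,820,000 m³; S = 24.752 g/kg
After stage 2: salt = 1,381,644,000 + 32,900,000×34 = 2,500,244,000; volume = 88,720,000 m³
S = 2,500,244,000 / 88,720,000 = 28.1813 g/kg

28.18 g/kg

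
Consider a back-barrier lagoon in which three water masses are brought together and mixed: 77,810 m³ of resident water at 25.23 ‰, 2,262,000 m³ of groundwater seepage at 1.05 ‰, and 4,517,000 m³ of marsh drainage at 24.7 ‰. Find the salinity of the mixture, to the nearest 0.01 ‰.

Weighted by volume,
salt = 77,810×25.23 + 2,262,000×1.05 + 4,517,000×24.7 = 1,963,146.3 + 2,375,100 + 111,569,900 = 115,908,146.3
volume = 77,810 + 2,262,000 + 4,517,000 = 6,856,810 m³
S = 115,908,146.3 / 6,856,810 = 16.9041 ‰

16.90 ‰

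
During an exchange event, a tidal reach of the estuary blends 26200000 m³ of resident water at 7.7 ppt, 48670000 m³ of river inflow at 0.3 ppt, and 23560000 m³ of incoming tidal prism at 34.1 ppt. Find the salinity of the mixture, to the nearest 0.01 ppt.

By conservation of dissolved salt,
salt = 26,200,000×7.7 + 48,670,000×0.3 + 23,560,000×34.1 = 201,740,000 + 14,601,000 + 803,396,000 = 1,019,737,000
volume = 26,200,000 + 48,670,000 + 23,560,000 = 98,430,000 m³
S = 1,019,737,000 / 98,430,000 = 10.36 ppt

10.36 ppt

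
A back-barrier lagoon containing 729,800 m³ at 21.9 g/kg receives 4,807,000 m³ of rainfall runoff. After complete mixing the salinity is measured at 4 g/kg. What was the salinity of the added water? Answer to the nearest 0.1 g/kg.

Salt balance: 729,800×21.9 + 4,807,000×S = 5,536,800×4
15,982,620 + 4,807,000·S = 22,147,200
S = (22,147,200 − 15,982,620) / 4,807,000 = 1.2824 g/kg

1.3 g/kg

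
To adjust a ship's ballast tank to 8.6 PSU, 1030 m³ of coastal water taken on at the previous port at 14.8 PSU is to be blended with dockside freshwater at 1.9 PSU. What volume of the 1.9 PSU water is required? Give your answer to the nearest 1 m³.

Salt balance: 1,030×14.8 + V×1.9 = (1,030+V)×8.6
15,244 + 1.9V = 8,858 + 8.6V
6,386 = 6.7V
V = 953.13 m³

953 m³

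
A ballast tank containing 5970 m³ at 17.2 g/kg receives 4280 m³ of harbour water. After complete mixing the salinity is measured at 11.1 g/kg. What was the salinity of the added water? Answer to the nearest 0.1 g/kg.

2.6 g/kg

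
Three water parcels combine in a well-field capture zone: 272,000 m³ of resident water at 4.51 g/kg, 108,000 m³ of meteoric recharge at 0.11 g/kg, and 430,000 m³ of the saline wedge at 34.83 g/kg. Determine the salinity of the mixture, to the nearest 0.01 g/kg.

20.02 g/kg

Mass of salt is conserved:
salt = 272,000×4.51 + 108,000×0.11 + 430,000×34.83 = 1,226,720 + 11,880 + 14,976,900 = 16,215,500
volume = 272,000 + 108,000 + 430,000 = 810,000 m³
S = 16,215,500 / 810,000 = 20.0191 g/kg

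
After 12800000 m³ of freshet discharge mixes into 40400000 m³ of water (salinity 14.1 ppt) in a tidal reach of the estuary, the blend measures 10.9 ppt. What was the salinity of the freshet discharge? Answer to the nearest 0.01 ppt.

0.80 ppt

Salt balance: 40,400,000×14.1 + 12,800,000×S = 53,200,000×10.9
569,640,000 + 12,800,000·S = 579,880,000
S = (579,880,000 − 569,640,000) / 12,800,000 = 0.8 ppt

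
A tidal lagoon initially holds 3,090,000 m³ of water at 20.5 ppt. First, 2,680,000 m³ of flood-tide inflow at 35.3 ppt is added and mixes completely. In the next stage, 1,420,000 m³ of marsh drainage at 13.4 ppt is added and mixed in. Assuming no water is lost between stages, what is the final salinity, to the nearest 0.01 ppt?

24.61 ppt

By conservation of dissolved salt,
Initial salt = 3,090,000×20.5 = 63,345,000
After stage 1: salt = 63,345,000 + 2,680,000×35.3 = 157,949,000; volume = 5,770,000 m³; S = 27.374 ppt
After stage 2: salt = 157,949,000 + 1,420,000×13.4 = 176,977,000; volume = 7,190,000 m³
S = 176,977,000 / 7,190,000 = 24.6143 ppt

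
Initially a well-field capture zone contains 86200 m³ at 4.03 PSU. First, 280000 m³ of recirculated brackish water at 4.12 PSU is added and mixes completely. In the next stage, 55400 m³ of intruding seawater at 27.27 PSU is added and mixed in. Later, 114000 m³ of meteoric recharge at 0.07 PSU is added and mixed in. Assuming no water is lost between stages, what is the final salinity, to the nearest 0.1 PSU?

Weighted by volume,
Initial salt = 86,200×4.03 = 347,386
After stage 1: salt = 347,386 + 280,000×4.12 = 1,500,986; volume = 366,200 m³; S = 4.099 PSU
After stage 2: salt = 1,500,986 + 55,400×27.27 = 3,011,744; volume = 421,600 m³; S = 7.144 PSU
After stage 3: salt = 3,011,744 + 114,000×0.07 = 3,019,724; volume = 535,600 m³
S = 3,019,724 / 535,600 = 5.638 PSU

5.6 PSU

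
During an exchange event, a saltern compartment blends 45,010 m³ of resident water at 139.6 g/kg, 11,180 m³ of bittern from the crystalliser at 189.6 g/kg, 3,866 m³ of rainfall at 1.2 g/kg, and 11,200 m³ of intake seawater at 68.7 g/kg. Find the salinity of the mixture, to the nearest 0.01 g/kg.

128.79 g/kg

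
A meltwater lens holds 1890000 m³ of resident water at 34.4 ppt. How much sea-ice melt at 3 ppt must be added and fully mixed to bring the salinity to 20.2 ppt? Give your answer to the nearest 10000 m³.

Salt balance: 1,890,000×34.4 + V×3 = (1,890,000+V)×20.2
65,016,000 + 3V = 38,178,000 + 20.2V
26,838,000 = 17.2V
V = 1,560,348.84 m³

1560000 m³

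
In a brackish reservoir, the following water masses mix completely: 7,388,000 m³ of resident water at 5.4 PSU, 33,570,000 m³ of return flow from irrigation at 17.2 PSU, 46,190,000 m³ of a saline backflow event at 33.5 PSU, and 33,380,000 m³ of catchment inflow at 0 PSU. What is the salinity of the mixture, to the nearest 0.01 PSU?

By conservation of dissolved salt,
salt = 7,388,000×5.4 + 33,570,000×17.2 + 46,190,000×33.5 + 33,380,000×0 = 39,895,200 + 577,404,000 + 1,547,365,000 + 0 = 2,164,664,200
volume = 7,388,000 + 33,570,000 + 46,190,000 + 33,380,000 = 120,528,000 m³
S = 2,164,664,200 / 120,528,000 = 17.9598 PSU

17.96 PSU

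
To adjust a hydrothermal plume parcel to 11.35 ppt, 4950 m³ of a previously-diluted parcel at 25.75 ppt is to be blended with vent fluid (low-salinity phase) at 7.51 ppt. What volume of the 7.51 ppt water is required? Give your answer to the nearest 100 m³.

Salt balance: 4,950×25.75 + V×7.51 = (4,950+V)×11.35
127,462.5 + 7.51V = 56,182.5 + 11.35V
71,280 = 3.84V
V = 18,562.5 m³

18600 m³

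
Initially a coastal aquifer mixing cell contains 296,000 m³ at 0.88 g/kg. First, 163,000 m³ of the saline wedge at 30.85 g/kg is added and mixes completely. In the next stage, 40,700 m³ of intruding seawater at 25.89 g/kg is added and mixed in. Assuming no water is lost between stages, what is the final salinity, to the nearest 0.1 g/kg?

12.7 g/kg

Weighted by volume,
Initial salt = 296,000×0.88 = 260,480
After stage 1: salt = 260,480 + 163,000×30.85 = 5,289,030; volume = 459,000 m³; S = 11.523 g/kg
After stage 2: salt = 5,289,030 + 40,700×25.89 = 6,342,753; volume = 499,700 m³
S = 6,342,753 / 499,700 = 12.6931 g/kg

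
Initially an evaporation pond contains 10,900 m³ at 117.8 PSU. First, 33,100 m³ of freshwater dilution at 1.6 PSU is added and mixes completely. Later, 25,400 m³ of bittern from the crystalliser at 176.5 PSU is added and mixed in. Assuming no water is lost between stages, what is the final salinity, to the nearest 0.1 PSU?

83.9 PSU

Weighted by volume,
Initial salt = 10,900×117.8 = 1,284,020
After stage 1: salt = 1,284,020 + 33,100×1.6 = 1,336,980; volume = 44,000 m³; S = 30.386 PSU
After stage 2: salt = 1,336,980 + 25,400×176.5 = 5,820,080; volume = 69,400 m³
S = 5,820,080 / 69,400 = 83.8628 PSU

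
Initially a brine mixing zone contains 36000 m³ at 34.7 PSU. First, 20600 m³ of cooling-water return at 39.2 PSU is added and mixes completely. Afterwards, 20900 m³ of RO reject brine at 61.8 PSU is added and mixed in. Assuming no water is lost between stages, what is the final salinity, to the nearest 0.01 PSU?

43.20 PSU

Weighted by volume,
Initial salt = 36,000×34.7 = 1,249,200
After stage 1: salt = 1,249,200 + 20,600×39.2 = 2,056,720; volume = 56,600 m³; S = 36.338 PSU
After stage 2: salt = 2,056,720 + 20,900×61.8 = 3,348,340; volume = 77,500 m³
S = 3,348,340 / 77,500 = 43.2044 PSU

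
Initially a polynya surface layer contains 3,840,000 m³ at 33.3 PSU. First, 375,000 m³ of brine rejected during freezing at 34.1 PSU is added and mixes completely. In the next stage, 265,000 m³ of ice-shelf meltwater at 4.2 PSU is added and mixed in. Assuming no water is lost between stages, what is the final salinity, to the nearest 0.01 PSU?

Conserving salt mass:
Initial salt = 3,840,000×33.3 = 127,872,000
After stage 1: salt = 127,872,000 + 375,000×34.1 = 140,659,500; volume = 4,215,000 m³; S = 33.371 PSU
After stage 2: salt = 140,659,500 + 265,000×4.2 = 141,772,500; volume = 4,480,000 m³
S = 141,772,500 / 4,480,000 = 31.6456 PSU

31.65 PSU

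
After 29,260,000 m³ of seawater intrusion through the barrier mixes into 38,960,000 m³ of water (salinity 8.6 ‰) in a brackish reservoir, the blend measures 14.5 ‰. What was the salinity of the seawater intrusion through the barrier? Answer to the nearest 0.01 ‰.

Salt balance: 38,960,000×8.6 + 29,260,000×S = 68,220,000×14.5
335,056,000 + 29,260,000·S = 989,190,000
S = (989,190,000 − 335,056,000) / 29,260,000 = 22.3559 ‰

22.36 ‰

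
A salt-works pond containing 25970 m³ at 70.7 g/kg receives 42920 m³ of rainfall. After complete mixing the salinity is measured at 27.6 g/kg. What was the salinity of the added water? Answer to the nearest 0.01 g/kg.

1.52 g/kg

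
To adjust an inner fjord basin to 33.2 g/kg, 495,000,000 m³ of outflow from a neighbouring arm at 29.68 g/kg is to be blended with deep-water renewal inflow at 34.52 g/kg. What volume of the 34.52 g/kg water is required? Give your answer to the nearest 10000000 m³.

Salt balance: 495,000,000×29.68 + V×34.52 = (495,000,000+V)×33.2
14,691,600,000 + 34.52V = 16,434,000,000 + 33.2V
1,742,400,000 = 1.32V
V = 1,320,000,000 m³

1320000000 m³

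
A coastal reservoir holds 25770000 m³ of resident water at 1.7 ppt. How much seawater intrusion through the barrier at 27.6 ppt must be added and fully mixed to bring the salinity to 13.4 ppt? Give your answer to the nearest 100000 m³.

Salt balance: 25,770,000×1.7 + V×27.6 = (25,770,000+V)×13.4
43,809,000 + 27.6V = 345,318,000 + 13.4V
301,509,000 = 14.2V
V = 21,233,028.17 m³

21200000 m³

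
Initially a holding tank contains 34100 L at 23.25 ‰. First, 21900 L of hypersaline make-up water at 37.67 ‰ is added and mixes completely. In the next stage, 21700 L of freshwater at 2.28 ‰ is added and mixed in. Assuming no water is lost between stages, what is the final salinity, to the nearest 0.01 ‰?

21.46 ‰

Total salt / total volume:
Initial salt = 34,100×23.25 = 792,825
After stage 1: salt = 792,825 + 21,900×37.67 = 1,617,798; volume = 56,000 L; S = 28.889 ‰
After stage 2: salt = 1,617,798 + 21,700×2.28 = 1,667,274; volume = 77,700 L
S = 1,667,274 / 77,700 = 21.4578 ‰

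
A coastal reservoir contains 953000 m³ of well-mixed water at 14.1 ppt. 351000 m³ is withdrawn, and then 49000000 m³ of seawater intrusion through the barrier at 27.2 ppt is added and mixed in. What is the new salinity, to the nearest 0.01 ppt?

Remaining after removal: 602,000 m³ at 14.1 ppt (salt = 8,488,200)
After addition: salt = 8,488,200 + 49,000,000×27.2 = 1,341,288,200; volume = 49,602,000 m³
S = 1,341,288,200 / 49,602,000 = 27.041 ppt

27.04 ppt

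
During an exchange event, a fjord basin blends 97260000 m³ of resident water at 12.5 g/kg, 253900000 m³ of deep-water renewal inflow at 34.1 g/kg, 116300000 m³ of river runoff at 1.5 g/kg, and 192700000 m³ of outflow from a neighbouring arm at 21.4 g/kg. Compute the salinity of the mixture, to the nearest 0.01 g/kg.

Weighted by volume,
salt = 97,260,000×12.5 + 253,900,000×34.1 + 116,300,000×1.5 + 192,700,000×21.4 = 1,215,750,000 + 8,657,990,000 + 174,450,000 + 4,123,780,000 = 14,171,970,000
volume = 97,260,000 + 253,900,000 + 116,300,000 + 192,700,000 = 660,160,000 m³
S = 14,171,970,000 / 660,160,000 = 21.4675 g/kg

21.47 g/kg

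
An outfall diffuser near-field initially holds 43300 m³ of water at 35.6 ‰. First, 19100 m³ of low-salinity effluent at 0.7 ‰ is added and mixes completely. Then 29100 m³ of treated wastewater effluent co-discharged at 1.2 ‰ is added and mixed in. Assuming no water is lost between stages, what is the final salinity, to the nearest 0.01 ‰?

17.37 ‰

Mass of salt is conserved:
Initial salt = 43,300×35.6 = 1,541,480
After stage 1: salt = 1,541,480 + 19,100×0.7 = 1,554,850; volume = 62,400 m³; S = 24.917 ‰
After stage 2: salt = 1,554,850 + 29,100×1.2 = 1,589,770; volume = 91,500 m³
S = 1,589,770 / 91,500 = 17.3745 ‰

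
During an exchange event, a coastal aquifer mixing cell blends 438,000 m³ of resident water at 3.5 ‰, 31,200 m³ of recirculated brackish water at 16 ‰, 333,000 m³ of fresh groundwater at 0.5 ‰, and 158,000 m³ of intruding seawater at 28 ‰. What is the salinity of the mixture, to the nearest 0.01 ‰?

6.90 ‰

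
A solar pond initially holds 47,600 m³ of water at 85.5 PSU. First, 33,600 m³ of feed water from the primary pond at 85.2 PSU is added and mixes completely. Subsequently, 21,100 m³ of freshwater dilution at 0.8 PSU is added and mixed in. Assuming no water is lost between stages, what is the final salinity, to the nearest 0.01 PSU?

67.93 PSU

Total salt / total volume:
Initial salt = 47,600×85.5 = 4,069,800
After stage 1: salt = 4,069,800 + 33,600×85.2 = 6,932,520; volume = 81,200 m³; S = 85.376 PSU
After stage 2: salt = 6,932,520 + 21,100×0.8 = 6,949,400; volume = 102,300 m³
S = 6,949,400 / 102,300 = 67.9316 PSU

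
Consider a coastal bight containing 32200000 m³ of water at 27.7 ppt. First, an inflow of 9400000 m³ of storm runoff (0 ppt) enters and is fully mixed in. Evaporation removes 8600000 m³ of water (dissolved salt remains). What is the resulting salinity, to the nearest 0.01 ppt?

27.03 ppt

After mixing: salt = 32,200,000×27.7 + 9,400,000×0 = 891,940,000; volume = 41,600,000 m³
After evaporation: salt unchanged = 891,940,000; volume = 41,600,000 − 8,600,000 = 33,000,000 m³
S = 891,940,000 / 33,000,000 = 27.0285 ppt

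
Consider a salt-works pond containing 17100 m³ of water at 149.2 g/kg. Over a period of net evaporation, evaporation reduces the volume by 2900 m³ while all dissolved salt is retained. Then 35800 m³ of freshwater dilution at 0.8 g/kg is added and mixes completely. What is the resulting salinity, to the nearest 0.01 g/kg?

51.60 g/kg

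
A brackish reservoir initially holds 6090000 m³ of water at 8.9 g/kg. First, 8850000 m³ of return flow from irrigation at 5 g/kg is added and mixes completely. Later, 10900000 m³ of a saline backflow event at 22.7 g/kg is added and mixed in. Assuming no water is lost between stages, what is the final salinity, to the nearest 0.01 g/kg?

13.39 g/kg

Total salt / total volume:
Initial salt = 6,090,000×8.9 = 54,201,000
After stage 1: salt = 54,201,000 + 8,850,000×5 = 98,451,000; volume = 14,940,000 m³; S = 6.59 g/kg
After stage 2: salt = 98,451,000 + 10,900,000×22.7 = 345,881,000; volume = 25,840,000 m³
S = 345,881,000 / 25,840,000 = 13.3855 g/kg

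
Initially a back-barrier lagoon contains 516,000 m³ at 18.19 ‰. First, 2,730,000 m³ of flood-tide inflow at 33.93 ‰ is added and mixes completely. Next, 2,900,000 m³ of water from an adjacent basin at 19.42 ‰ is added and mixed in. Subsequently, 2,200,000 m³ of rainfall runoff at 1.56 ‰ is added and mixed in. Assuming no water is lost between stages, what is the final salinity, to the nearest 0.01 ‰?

19.38 ‰

Weighted by volume,
Initial salt = 516,000×18.19 = 9,386,040
After stage 1: salt = 9,386,040 + 2,730,000×33.93 = 102,014,940; volume = 3,246,000 m³; S = 31.428 ‰
After stage 2: salt = 102,014,940 + 2,900,000×19.42 = 158,332,940; volume = 6,146,000 m³; S = 25.762 ‰
After stage 3: salt = 158,332,940 + 2,200,000×1.56 = 161,764,940; volume = 8,346,000 m³
S = 161,764,940 / 8,346,000 = 19.3823 ‰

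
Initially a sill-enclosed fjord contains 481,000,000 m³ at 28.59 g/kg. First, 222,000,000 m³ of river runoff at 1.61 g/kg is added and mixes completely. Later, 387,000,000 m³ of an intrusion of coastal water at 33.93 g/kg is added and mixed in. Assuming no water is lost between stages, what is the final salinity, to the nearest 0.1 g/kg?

25.0 g/kg

Total salt / total volume:
Initial salt = 481,000,000×28.59 = 13,751,790,000
After stage 1: salt = 13,751,790,000 + 222,000,000×1.61 = 14,109,210,000; volume = 703,000,000 m³; S = 20.07 g/kg
After stage 2: salt = 14,109,210,000 + 387,000,000×33.93 = 27,240,120,000; volume = 1,090,000,000 m³
S = 27,240,120,000 / 1,090,000,000 = 24.9909 g/kg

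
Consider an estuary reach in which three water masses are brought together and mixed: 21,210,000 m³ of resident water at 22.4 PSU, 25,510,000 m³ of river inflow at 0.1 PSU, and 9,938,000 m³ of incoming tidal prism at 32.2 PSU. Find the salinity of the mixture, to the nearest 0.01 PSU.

Weighted by volume,
salt = 21,210,000×22.4 + 25,510,000×0.1 + 9,938,000×32.2 = 475,104,000 + 2,551,000 + 320,003,600 = 797,658,600
volume = 21,210,000 + 25,510,000 + 9,938,000 = 56,658,000 m³
S = 797,658,600 / 56,658,000 = 14.0785 PSU

14.08 PSU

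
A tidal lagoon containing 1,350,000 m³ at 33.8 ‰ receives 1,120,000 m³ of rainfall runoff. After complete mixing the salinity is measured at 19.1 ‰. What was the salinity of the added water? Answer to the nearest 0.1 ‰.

1.4 ‰

Salt balance: 1,350,000×33.8 + 1,120,000×S = 2,470,000×19.1
45,630,000 + 1,120,000·S = 47,177,000
S = (47,177,000 − 45,630,000) / 1,120,000 = 1.3813 ‰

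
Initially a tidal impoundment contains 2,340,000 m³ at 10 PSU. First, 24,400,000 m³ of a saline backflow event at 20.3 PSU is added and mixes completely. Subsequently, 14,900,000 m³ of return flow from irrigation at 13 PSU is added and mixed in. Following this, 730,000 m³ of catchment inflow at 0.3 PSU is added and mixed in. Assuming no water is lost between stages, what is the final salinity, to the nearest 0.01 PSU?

Salt balance:
Initial salt = 2,340,000×10 = 23,400,000
After stage 1: salt = 23,400,000 + 24,400,000×20.3 = 518,720,000; volume = 26,740,000 m³; S = 19.399 PSU
After stage 2: salt = 518,720,000 + 14,900,000×13 = 712,420,000; volume = 41,640,000 m³; S = 17.109 PSU
After stage 3: salt = 712,420,000 + 730,000×0.3 = 712,639,000; volume = 42,370,000 m³
S = 712,639,000 / 42,370,000 = 16.8194 PSU

16.82 PSU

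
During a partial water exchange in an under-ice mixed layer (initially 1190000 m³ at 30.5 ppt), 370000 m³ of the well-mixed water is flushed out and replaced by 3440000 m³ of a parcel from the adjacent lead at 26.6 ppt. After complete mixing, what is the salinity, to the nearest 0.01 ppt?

Remaining after removal: 820,000 m³ at 30.5 ppt (salt = 25,010,000)
After addition: salt = 25,010,000 + 3,440,000×26.6 = 116,514,000; volume = 4,260,000 m³
S = 116,514,000 / 4,260,000 = 27.3507 ppt

27.35 ppt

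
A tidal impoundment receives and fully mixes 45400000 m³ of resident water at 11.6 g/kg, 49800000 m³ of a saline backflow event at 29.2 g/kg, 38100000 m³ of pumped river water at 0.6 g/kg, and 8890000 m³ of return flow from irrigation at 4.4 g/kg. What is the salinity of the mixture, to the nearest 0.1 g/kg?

14.4 g/kg

By conservation of dissolved salt,
salt = 45,400,000×11.6 + 49,800,000×29.2 + 38,100,000×0.6 + 8,890,000×4.4 = 526,640,000 + 1,454,160,000 + 22,860,000 + 39,116,000 = 2,042,776,000
volume = 45,400,000 + 49,800,000 + 38,100,000 + 8,890,000 = 142,190,000 m³
S = 2,042,776,000 / 142,190,000 = 14.367 g/kg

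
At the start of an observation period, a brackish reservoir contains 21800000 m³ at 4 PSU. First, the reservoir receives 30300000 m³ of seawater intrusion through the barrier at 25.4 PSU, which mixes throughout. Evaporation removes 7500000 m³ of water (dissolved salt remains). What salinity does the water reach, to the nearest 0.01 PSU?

After mixing: salt = 21,800,000×4 + 30,300,000×25.4 = 856,820,000; volume = 52,100,000 m³
After evaporation: salt unchanged = 856,820,000; volume = 52,100,000 − 7,500,000 = 44,600,000 m³
S = 856,820,000 / 44,600,000 = 19.2112 PSU

19.21 PSU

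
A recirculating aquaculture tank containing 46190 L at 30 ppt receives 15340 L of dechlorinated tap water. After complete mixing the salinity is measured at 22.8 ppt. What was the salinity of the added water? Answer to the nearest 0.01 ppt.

Salt balance: 46,190×30 + 15,340×S = 61,530×22.8
1,385,700 + 15,340·S = 1,402,884
S = (1,402,884 − 1,385,700) / 15,340 = 1.1202 ppt

1.12 ppt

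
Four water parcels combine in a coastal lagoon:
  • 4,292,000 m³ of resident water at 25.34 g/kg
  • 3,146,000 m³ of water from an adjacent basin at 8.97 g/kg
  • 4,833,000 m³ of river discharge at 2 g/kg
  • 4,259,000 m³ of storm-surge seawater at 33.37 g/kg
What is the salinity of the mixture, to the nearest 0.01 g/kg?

17.47 g/kg

Salt balance:
salt = 4,292,000×25.34 + 3,146,000×8.97 + 4,833,000×2 + 4,259,000×33.37 = 108,759,280 + 28,219,620 + 9,666,000 + 142,122,830 = 288,767,730
volume = 4,292,000 + 3,146,000 + 4,833,000 + 4,259,000 = 16,530,000 m³
S = 288,767,730 / 16,530,000 = 17.4693 g/kg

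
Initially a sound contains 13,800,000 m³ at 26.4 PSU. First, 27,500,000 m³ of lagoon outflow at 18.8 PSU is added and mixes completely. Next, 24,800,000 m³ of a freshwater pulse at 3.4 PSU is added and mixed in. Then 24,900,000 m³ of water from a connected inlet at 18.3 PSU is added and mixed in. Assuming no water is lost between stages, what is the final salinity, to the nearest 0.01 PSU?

15.62 PSU

Weighted by volume,
Initial salt = 13,800,000×26.4 = 364,320,000
After stage 1: salt = 364,320,000 + 27,500,000×18.8 = 881,320,000; volume = 41,300,000 m³; S = 21.339 PSU
After stage 2: salt = 881,320,000 + 24,800,000×3.4 = 965,640,000; volume = 66,100,000 m³; S = 14.609 PSU
After stage 3: salt = 965,640,000 + 24,900,000×18.3 = 1,421,310,000; volume = 91,000,000 m³
S = 1,421,310,000 / 91,000,000 = 15.6188 PSU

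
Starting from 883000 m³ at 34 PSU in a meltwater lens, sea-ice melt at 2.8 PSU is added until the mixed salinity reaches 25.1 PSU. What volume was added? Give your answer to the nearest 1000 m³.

352000 m³

Salt balance: 883,000×34 + V×2.8 = (883,000+V)×25.1
30,022,000 + 2.8V = 22,163,300 + 25.1V
7,858,700 = 22.3V
V = 352,408.07 m³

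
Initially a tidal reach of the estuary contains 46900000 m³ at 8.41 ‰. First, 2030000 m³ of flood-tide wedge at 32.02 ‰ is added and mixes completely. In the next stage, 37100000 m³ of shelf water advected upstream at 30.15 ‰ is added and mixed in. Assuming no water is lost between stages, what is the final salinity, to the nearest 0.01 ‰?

18.34 ‰

By conservation of dissolved salt,
Initial salt = 46,900,000×8.41 = 394,429,000
After stage 1: salt = 394,429,000 + 2,030,000×32.02 = 459,429,600; volume = 48,930,000 m³; S = 9.39 ‰
After stage 2: salt = 459,429,600 + 37,100,000×30.15 = 1,577,994,600; volume = 86,030,000 m³
S = 1,577,994,600 / 86,030,000 = 18.3424 ‰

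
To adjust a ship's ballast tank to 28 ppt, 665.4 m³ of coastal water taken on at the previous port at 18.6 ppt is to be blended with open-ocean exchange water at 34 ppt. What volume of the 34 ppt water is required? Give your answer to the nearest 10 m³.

1040 m³

Salt balance: 665.4×18.6 + V×34 = (665.4+V)×28
12,376.44 + 34V = 18,631.2 + 28V
6,254.76 = 6V
V = 1,042.46 m³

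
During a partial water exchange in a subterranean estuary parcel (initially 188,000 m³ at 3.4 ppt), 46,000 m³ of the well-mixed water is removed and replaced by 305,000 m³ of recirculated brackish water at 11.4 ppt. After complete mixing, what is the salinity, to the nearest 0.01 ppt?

8.86 ppt

Remaining after removal: 142,000 m³ at 3.4 ppt (salt = 482,800)
After addition: salt = 482,800 + 305,000×11.4 = 3,959,800; volume = 447,000 m³
S = 3,959,800 / 447,000 = 8.8586 ppt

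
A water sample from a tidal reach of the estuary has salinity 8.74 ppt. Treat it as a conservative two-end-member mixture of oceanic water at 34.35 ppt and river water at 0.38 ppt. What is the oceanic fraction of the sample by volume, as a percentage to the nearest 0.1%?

Let g be the oceanic fraction. Salt balance per unit volume:
g×34.35 + (1−g)×0.38 = 8.74
g = (8.74 − 0.38) / (34.35 − 0.38) = 8.36/33.97 = 0.2461

24.6%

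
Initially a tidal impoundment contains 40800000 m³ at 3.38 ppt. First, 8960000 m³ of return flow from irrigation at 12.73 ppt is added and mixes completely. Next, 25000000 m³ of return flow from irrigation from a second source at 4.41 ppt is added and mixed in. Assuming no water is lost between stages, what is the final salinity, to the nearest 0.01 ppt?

Conserving salt mass:
Initial salt = 40,800,000×3.38 = 137,904,000
After stage 1: salt = 137,904,000 + 8,960,000×12.73 = 251,964,800; volume = 49,760,000 m³; S = 5.064 ppt
After stage 2: salt = 251,964,800 + 25,000,000×4.41 = 362,214,800; volume = 74,760,000 m³
S = 362,214,800 / 74,760,000 = 4.845 ppt

4.85 ppt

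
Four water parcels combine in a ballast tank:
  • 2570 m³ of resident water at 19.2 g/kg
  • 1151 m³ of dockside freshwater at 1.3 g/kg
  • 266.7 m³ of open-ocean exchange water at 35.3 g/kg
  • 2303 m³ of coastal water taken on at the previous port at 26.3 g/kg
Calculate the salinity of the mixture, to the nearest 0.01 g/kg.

19.21 g/kg

Salt balance:
salt = 2,570×19.2 + 1,151×1.3 + 266.7×35.3 + 2,303×26.3 = 49,344 + 1,496.3 + 9,414.51 + 60,568.9 = 120,823.71
volume = 2,570 + 1,151 + 266.7 + 2,303 = 6,290.7 m³
S = 120,823.71 / 6,290.7 = 19.2067 g/kg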